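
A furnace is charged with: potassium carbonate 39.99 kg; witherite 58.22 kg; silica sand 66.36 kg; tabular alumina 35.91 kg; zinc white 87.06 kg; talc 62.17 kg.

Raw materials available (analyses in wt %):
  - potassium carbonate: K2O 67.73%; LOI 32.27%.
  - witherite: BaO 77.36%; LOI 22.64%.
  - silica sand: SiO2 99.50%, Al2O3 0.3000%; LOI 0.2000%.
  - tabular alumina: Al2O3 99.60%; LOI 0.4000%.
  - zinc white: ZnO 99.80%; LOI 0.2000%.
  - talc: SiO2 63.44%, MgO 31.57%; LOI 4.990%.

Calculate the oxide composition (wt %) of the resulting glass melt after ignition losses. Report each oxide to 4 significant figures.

Glass mass = 320.1 kg (batch 349.7 − LOI 29.64).
Composition: SiO2 32.95%, ZnO 27.15%, K2O 8.462%, MgO 6.132%, Al2O3 11.24%, BaO 14.07%

The whole derivation holds full precision at every stage — the intermediate values are shown rounded off to 4 significant digits at each printed step — a single rounding yields each reported figure; the derived quantities, including ignition loss, net glass mass, the totals, the yield, the six compositions, are recomputed from the weighed amounts at 320.1 kg of glass in full precision, exactly as printed in problem or answer.
Oxide masses out of the charge:
  SiO2: 66.36·0.9950 + 62.17·0.6344 = 105.5 kg
  ZnO: 87.06·0.9980 = 86.89 kg
  K2O: 39.99·0.6773 = 27.09 kg
  MgO: 62.17·0.3157 = 19.63 kg
  Al2O3: 66.36·0.003000 + 35.91·0.9960 = 35.97 kg
  BaO: 58.22·0.7736 = 45.04 kg
LOI: 39.99·0.3227 + 58.22·0.2264 + 66.36·0.002000 + 35.91·0.004000 + 87.06·0.002000 + 62.17·0.04990 = 29.64 kg
Net of LOI, the glass mass = 349.7 − 29.64 = 320.1 kg (equal to the oxide-mass sum)
wt % = oxide mass / glass mass × 100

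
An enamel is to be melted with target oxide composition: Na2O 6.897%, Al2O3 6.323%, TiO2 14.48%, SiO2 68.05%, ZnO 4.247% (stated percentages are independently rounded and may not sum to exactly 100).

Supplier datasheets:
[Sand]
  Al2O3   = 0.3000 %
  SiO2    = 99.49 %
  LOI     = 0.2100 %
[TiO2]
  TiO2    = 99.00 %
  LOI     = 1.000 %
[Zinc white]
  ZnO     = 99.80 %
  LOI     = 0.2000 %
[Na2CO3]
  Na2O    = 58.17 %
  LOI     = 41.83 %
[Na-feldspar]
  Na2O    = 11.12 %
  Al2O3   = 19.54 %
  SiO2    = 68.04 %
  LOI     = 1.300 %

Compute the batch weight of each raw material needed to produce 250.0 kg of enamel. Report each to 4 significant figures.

Batch per 250.0 kg enamel:
  Sand: 116.9 kg
  TiO2: 36.57 kg
  Zinc white: 10.64 kg
  Na2CO3: 14.52 kg
  Na-feldspar: 79.10 kg
Total batch = 257.7 kg; LOI loss = 7.734 kg; yield = 97.00%

Each numeric step holds exact precision through the solve — the intermediate values are printed (rounded to four significant digits) as written. Each reported figure is rounded once only; all derived quantities are computed using the weight values for 250.0 kg of glass at full float precision (net glass mass, LOI, five oxide percentages, yield, totals), as set out in the question or the answer.
Oxide-by-oxide targets in 250.0 kg enamel:
  Na2O: 6.897% × 250.0 = 17.24 kg
  Al2O3: 6.323% × 250.0 = 15.81 kg
  TiO2: 14.48% × 250.0 = 36.20 kg
  SiO2: 68.05% × 250.0 = 170.1 kg
  ZnO: 4.247% × 250.0 = 10.62 kg
Oxide-by-oxide audit working from each reported weight, on the stated basis (every target is met by its sum exact up to rounding of places):
  Na2O: 14.52·0.5817 + 79.10·0.1112 = 17.24 kg (target 17.24 kg)
  Al2O3: 116.9·0.003000 + 79.10·0.1954 = 15.81 kg (target 15.81 kg)
  TiO2: 36.57·0.9900 = 36.20 kg (target 36.20 kg)
  SiO2: 116.9·0.9949 + 79.10·0.6804 = 170.1 kg (target 170.1 kg)
  ZnO: 10.64·0.9980 = 10.62 kg (target 10.62 kg)
Consistency of the glass mass: total batch − LOI = 250.0 kg (the Σ of target masses is 250.0 kg; with the basis standing at 250.0 kg — any gap is answer rounding).
Total batch = Σ batch = 257.7 kg; Σ batch·LOI gives LOI loss = 7.734 kg; the yield ratio, glass ÷ batch: 97.00%.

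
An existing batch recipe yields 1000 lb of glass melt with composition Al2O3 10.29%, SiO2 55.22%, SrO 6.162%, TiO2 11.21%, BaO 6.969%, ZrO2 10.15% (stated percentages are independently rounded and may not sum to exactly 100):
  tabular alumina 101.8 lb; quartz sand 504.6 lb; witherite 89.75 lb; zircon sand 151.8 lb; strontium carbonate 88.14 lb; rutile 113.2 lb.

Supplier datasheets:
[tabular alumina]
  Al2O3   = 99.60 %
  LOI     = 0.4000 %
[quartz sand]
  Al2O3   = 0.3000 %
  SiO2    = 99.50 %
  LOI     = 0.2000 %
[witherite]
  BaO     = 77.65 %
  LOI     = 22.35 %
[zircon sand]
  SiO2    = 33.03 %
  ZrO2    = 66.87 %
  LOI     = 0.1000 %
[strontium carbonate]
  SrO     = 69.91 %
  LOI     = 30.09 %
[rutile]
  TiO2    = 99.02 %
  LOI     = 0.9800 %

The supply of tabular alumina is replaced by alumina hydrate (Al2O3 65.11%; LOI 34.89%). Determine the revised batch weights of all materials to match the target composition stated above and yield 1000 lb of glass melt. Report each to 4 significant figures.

Mid-chain values are shown, with 4-significant-digit rounding, when written out; the whole derivation keeps full float precision in every operation; exactly one rounding goes into every reported result. The derived quantities (totals, glass mass, LOI, yield, the six compositions) are rebuilt in full precision using the weight values at 1000 lb of glass as they appear in the problem or answer text.
Oxide-by-oxide targets in 1000 lb glass melt:
  Al2O3: 10.29% × 1000 = 102.9 lb
  SiO2: 55.22% × 1000 = 552.2 lb
  SrO: 6.162% × 1000 = 61.62 lb
  TiO2: 11.21% × 1000 = 112.1 lb
  BaO: 6.969% × 1000 = 69.69 lb
  ZrO2: 10.15% × 1000 = 101.5 lb
Per-oxide balance check given the weights on record, on the stated basis (delivered sums recover each target exact up to rounding of places):
  Al2O3: 155.7·0.6511 + 504.6·0.003000 = 102.9 lb (target 102.9 lb)
  SiO2: 504.6·0.9950 + 151.8·0.3303 = 552.2 lb (target 552.2 lb)
  SrO: 88.14·0.6991 = 61.62 lb (target 61.62 lb)
  TiO2: 113.2·0.9902 = 112.1 lb (target 112.1 lb)
  BaO: 89.75·0.7765 = 69.69 lb (target 69.69 lb)
  ZrO2: 151.8·0.6687 = 101.5 lb (target 101.5 lb)
Consistency of the glass mass: total batch − LOI = 1000 lb (targets for the oxides total 1000 lb; basis as stated: 1000 lb — deltas are rounding alone).
Batch grand total — Σ batch = 1103 lb; LOI loss = Σ batch·LOI = 103.2 lb; yield, glass over the total, = 90.65%.

Revised batch per 1000 lb glass melt:
  alumina hydrate: 155.7 lb
  quartz sand: 504.6 lb
  witherite: 89.75 lb
  zircon sand: 151.8 lb
  strontium carbonate: 88.14 lb
  rutile: 113.2 lb
Total batch = 1103 lb; LOI loss = 103.2 lb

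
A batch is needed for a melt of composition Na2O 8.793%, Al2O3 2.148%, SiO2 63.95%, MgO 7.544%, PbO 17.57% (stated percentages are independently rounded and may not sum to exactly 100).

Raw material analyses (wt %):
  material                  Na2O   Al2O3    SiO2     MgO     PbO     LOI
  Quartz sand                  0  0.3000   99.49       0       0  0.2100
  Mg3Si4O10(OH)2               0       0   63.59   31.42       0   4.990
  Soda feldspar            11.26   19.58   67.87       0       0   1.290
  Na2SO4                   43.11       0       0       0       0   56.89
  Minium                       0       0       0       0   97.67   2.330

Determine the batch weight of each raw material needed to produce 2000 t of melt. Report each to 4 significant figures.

The working math keeps full float precision through the solve. Mid-chain values appear with 4-significant-figure rounding when written out; each reported figure takes exactly one rounding. Derived quantities are recomputed at full precision (the totals, glass mass, the yield, five oxide percentages, ignition loss) from the batch weights at 2000 t of glass as given in problem or answer.
Per-oxide target masses for 2000 t melt:
  Na2O: 8.793% × 2000 = 175.9 t
  Al2O3: 2.148% × 2000 = 42.96 t
  SiO2: 63.95% × 2000 = 1279 t
  MgO: 7.544% × 2000 = 150.9 t
  PbO: 17.57% × 2000 = 351.4 t
Mass-balance tally per oxide from the weights as reported, against the basis in use (target by target, the sums agree modulo rounding of the values):
  Na2O: 206.6·0.1126 + 354.0·0.4311 = 175.9 t (target 175.9 t)
  Al2O3: 837.7·0.003000 + 206.6·0.1958 = 42.97 t (target 42.96 t)
  SiO2: 837.7·0.9949 + 480.2·0.6359 + 206.6·0.6787 = 1279 t (target 1279 t)
  MgO: 480.2·0.3142 = 150.9 t (target 150.9 t)
  PbO: 359.8·0.9767 = 351.4 t (target 351.4 t)
Consistency of the glass mass: net batch after ignition = 2000 t (oxide target masses add up to 2000 t; stated basis 2000 t — gaps are rounding artifacts).
Adding the batch up: Σ batch = 2238 t; loss to ignition Σ batch·LOI = 238.2 t; yield = glass ÷ total batch = 89.36%.

Batch per 2000 t melt:
  Quartz sand: 837.7 t
  Mg3Si4O10(OH)2: 480.2 t
  Soda feldspar: 206.6 t
  Na2SO4: 354.0 t
  Minium: 359.8 t
Total batch = 2238 t; LOI loss = 238.2 t; yield = 89.36%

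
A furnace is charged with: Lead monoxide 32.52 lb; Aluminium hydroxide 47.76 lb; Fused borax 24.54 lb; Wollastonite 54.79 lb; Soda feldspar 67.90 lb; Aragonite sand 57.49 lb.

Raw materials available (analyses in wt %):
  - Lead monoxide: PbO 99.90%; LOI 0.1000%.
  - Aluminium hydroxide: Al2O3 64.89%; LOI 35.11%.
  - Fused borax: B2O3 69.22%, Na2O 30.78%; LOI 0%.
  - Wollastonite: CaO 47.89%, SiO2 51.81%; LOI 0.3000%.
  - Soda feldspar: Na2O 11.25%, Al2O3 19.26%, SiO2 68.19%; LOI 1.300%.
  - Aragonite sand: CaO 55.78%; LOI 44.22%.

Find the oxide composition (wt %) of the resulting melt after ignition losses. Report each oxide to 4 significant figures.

Glass mass = 241.7 lb (batch 285.0 − LOI 43.27).
Composition: B2O3 7.027%, CaO 24.12%, PbO 13.44%, Na2O 6.285%, Al2O3 18.23%, SiO2 30.90%

Every computation maintains full float precision end to end. Intermediates are displayed rounded to four significant digits alongside each step; every reported value takes exactly one rounding. The derived quantities are carried starting from the weights on 241.7 lb of glass at full float precision (ignition loss, the yield, six oxide percentages, the totals, net glass mass), precisely as stated by problem or answer.
Mass of each oxide from the mix:
  B2O3: 24.54·0.6922 = 16.99 lb
  CaO: 54.79·0.4789 + 57.49·0.5578 = 58.31 lb
  PbO: 32.52·0.9990 = 32.49 lb
  Na2O: 24.54·0.3078 + 67.90·0.1125 = 15.19 lb
  Al2O3: 47.76·0.6489 + 67.90·0.1926 = 44.07 lb
  SiO2: 54.79·0.5181 + 67.90·0.6819 = 74.69 lb
LOI: 32.52·0.001000 + 47.76·0.3511 + 54.79·0.003000 + 67.90·0.01300 + 57.49·0.4422 = 43.27 lb
Glass = total batch minus LOI = 285.0 − 43.27 = 241.7 lb (= Σ oxide masses)
wt %: oxide over glass, times 100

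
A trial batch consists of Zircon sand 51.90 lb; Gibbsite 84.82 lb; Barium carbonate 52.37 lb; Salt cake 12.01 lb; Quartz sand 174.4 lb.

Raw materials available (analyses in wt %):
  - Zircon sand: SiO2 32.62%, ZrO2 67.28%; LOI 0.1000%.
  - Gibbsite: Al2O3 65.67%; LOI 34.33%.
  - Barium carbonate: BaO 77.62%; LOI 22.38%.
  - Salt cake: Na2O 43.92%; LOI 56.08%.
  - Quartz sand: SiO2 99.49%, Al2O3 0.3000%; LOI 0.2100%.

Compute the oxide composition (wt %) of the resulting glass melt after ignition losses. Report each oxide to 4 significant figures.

Rounding to four significant figures applies to every mid-chain value as printed — every computation runs at full float precision throughout — a single rounding yields each reported figure; all derived quantities are computed from the weighed amounts at 327.5 lb of glass in exact precision (the totals, five oxide percentages, net glass mass, the yield, ignition loss), as written in problem or answer.
Per-oxide mass from batch:
  SiO2: 51.90·0.3262 + 174.4·0.9949 = 190.4 lb
  ZrO2: 51.90·0.6728 = 34.92 lb
  BaO: 52.37·0.7762 = 40.65 lb
  Na2O: 12.01·0.4392 = 5.275 lb
  Al2O3: 84.82·0.6567 + 174.4·0.003000 = 56.22 lb
LOI: 51.90·0.001000 + 84.82·0.3433 + 52.37·0.2238 + 12.01·0.5608 + 174.4·0.002100 = 47.99 lb
The glass mass, total less LOI, = 375.5 − 47.99 = 327.5 lb (equal to the oxide-mass sum)
each wt % is 100 × oxide ÷ glass

Glass mass = 327.5 lb (batch 375.5 − LOI 47.99).
Composition: SiO2 58.15%, ZrO2 10.66%, BaO 12.41%, Na2O 1.611%, Al2O3 17.17%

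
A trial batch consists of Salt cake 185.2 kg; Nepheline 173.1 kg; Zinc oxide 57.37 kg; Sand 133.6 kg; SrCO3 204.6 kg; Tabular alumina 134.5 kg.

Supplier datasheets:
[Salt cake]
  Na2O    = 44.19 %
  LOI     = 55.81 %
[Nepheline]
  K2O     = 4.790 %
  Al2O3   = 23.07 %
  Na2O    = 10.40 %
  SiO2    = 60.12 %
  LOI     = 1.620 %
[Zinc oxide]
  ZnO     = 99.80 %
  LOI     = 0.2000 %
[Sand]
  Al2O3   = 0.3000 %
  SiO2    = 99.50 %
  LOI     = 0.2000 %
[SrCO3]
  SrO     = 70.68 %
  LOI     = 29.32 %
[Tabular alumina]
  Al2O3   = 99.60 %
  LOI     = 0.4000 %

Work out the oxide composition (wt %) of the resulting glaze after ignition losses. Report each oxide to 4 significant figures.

Glass mass = 721.3 kg (batch 888.4 − LOI 167.1).
Composition: K2O 1.150%, SrO 20.05%, ZnO 7.938%, Al2O3 24.16%, Na2O 13.84%, SiO2 32.86%

The whole derivation keeps full precision in all steps. The intermediate values are shown (rounded to four significant digits) on the page — a single rounding completes each reported figure. All derived quantities, which include LOI, net glass mass, the yield, the totals, six oxide percentages, are carried at full float precision, as given in question or answer, using the weight values on 721.3 kg of glass.
What the batch supplies per oxide:
  K2O: 173.1·0.04790 = 8.291 kg
  SrO: 204.6·0.7068 = 144.6 kg
  ZnO: 57.37·0.9980 = 57.26 kg
  Al2O3: 173.1·0.2307 + 133.6·0.003000 + 134.5·0.9960 = 174.3 kg
  Na2O: 185.2·0.4419 + 173.1·0.1040 = 99.84 kg
  SiO2: 173.1·0.6012 + 133.6·0.9950 = 237.0 kg
LOI: 185.2·0.5581 + 173.1·0.01620 + 57.37·0.002000 + 133.6·0.002000 + 204.6·0.2932 + 134.5·0.004000 = 167.1 kg
Net of LOI, the glass mass = 888.4 − 167.1 = 721.3 kg (matching Σ of the oxides)
wt % = 100 × oxide mass / glass mass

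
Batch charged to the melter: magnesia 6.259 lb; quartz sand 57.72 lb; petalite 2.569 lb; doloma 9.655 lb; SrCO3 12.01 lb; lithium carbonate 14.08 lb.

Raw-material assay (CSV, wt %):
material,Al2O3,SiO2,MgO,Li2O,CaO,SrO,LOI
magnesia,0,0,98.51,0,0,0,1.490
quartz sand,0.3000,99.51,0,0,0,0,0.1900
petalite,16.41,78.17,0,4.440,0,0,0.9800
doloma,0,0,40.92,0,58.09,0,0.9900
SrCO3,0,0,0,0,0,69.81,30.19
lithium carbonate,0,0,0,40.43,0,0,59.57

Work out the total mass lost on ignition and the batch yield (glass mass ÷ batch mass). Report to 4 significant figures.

The working math carries full precision all the way through; intermediates are displayed, rounded to 4 significant digits, within the worked lines — a single rounding finalizes each reported number. The derived quantities, including ignition loss, totals, yield, net glass mass, six oxide percentages, are recomputed using the weight values on 89.96 lb of glass in full float precision, exactly as shown in question or answer.
LOI of each material in turn:
  magnesia: 6.259 × 0.01490 = 0.09326 lb
  quartz sand: 57.72 × 0.001900 = 0.1097 lb
  petalite: 2.569 × 0.009800 = 0.02518 lb
  doloma: 9.655 × 0.009900 = 0.09558 lb
  SrCO3: 12.01 × 0.3019 = 3.626 lb
  lithium carbonate: 14.08 × 0.5957 = 8.387 lb
Total LOI = 12.34 lb
Glass = batch − LOI = 102.3 − 12.34 = 89.96 lb

LOI loss = 12.34 lb; glass = 89.96 lb; yield = 87.94%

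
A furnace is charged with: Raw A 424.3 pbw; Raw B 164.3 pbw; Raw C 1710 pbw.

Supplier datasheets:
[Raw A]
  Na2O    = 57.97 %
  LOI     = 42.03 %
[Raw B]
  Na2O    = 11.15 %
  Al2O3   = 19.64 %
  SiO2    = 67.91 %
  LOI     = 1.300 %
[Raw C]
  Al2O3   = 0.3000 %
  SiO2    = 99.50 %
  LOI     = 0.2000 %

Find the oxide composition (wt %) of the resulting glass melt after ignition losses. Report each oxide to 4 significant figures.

Glass mass = 2115 pbw (batch 2299 − LOI 183.9).
Composition: Na2O 12.50%, Al2O3 1.768%, SiO2 85.73%

Each numeric step holds full precision at all times; mid-chain values are displayed, with 4-significant-figure rounding, as written. Exactly one rounding lands on every reported figure; all derived quantities, which include net glass mass, ignition loss, the three compositions, the totals, the yield, are computed in exact precision, as they appear in the question or the answer, from the batch weights on 2115 pbw of glass.
Delivered oxide masses:
  Na2O: 424.3·0.5797 + 164.3·0.1115 = 264.3 pbw
  Al2O3: 164.3·0.1964 + 1710·0.003000 = 37.40 pbw
  SiO2: 164.3·0.6791 + 1710·0.9950 = 1813 pbw
LOI: 424.3·0.4203 + 164.3·0.01300 + 1710·0.002000 = 183.9 pbw
Resulting glass, batch − LOI: 2299 − 183.9 = 2115 pbw (the oxide masses sum to this)
wt % = 100 × oxide mass / glass mass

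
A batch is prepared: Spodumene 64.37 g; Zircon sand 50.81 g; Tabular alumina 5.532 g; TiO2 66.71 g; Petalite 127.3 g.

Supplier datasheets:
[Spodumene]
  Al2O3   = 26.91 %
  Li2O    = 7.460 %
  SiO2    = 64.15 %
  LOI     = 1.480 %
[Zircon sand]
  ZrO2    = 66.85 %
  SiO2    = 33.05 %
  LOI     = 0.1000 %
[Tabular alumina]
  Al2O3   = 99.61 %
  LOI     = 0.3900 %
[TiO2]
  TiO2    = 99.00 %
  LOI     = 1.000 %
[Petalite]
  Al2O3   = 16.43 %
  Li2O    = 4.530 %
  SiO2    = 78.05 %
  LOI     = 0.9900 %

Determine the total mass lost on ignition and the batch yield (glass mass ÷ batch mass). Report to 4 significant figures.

LOI loss = 2.952 g; glass = 311.8 g; yield = 99.06%

All arithmetic carries full float precision through the solve — working values are printed (rounded to 4 significant figures) across the worked steps — each reported number receives exactly one rounding — derived quantities, including net glass mass, the five compositions, LOI, the totals, the yield, are re-derived from the weighed amounts per 311.8 g of glass in full precision as they appear in either problem or answer.
Per-material ignition loss:
  Spodumene: 64.37 × 0.01480 = 0.9527 g
  Zircon sand: 50.81 × 0.001000 = 0.05081 g
  Tabular alumina: 5.532 × 0.003900 = 0.02157 g
  TiO2: 66.71 × 0.01000 = 0.6671 g
  Petalite: 127.3 × 0.009900 = 1.260 g
Total LOI = 2.952 g
Glass = batch − LOI = 314.7 − 2.952 = 311.8 g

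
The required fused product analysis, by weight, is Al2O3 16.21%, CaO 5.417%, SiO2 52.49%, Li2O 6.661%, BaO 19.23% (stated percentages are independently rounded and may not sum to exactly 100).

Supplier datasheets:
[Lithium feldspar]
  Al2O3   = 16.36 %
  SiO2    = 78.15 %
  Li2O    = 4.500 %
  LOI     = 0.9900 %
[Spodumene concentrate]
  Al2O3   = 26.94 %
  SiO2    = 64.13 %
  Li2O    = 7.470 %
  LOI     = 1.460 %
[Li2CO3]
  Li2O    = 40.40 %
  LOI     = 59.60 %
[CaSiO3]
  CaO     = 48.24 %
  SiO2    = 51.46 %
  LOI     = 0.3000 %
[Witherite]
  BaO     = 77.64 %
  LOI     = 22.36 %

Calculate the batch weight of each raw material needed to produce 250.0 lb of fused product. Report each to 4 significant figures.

Batch per 250.0 lb fused product:
  Lithium feldspar: 51.80 lb
  Spodumene concentrate: 119.0 lb
  Li2CO3: 13.45 lb
  CaSiO3: 28.07 lb
  Witherite: 61.92 lb
Total batch = 274.2 lb; LOI loss = 24.20 lb; yield = 91.18%

All arithmetic keeps full float precision at each step. In-progress results are displayed rounded to 4 significant digits between the steps — each reported number is rounded just once; all derived quantities (the five compositions, the totals, ignition loss, yield, net glass mass) are computed using the weight values on 250.0 lb of glass at full float precision exactly as shown in the question or the answer.
The oxide mass targets at 250.0 lb fused product:
  Al2O3: 16.21% × 250.0 = 40.52 lb
  CaO: 5.417% × 250.0 = 13.54 lb
  SiO2: 52.49% × 250.0 = 131.2 lb
  Li2O: 6.661% × 250.0 = 16.65 lb
  BaO: 19.23% × 250.0 = 48.08 lb
Verifying the oxide balance given the weights on record, under the basis named above (sums match the target masses inside rounding margins):
  Al2O3: 51.80·0.1636 + 119.0·0.2694 = 40.53 lb (target 40.52 lb)
  CaO: 28.07·0.4824 = 13.54 lb (target 13.54 lb)
  SiO2: 51.80·0.7815 + 119.0·0.6413 + 28.07·0.5146 = 131.2 lb (target 131.2 lb)
  Li2O: 51.80·0.04500 + 119.0·0.07470 + 13.45·0.4040 = 16.65 lb (target 16.65 lb)
  BaO: 61.92·0.7764 = 48.07 lb (target 48.08 lb)
Consistency of the glass mass: whole batch net of LOI = 250.0 lb (the targets, summed, come to 250.0 lb; the stated basis being 250.0 lb — deltas are rounding alone).
Summing the batch: Σ batch = 274.2 lb; LOI removed, Σ of batch·LOI: 24.20 lb; yield: glass divided by total = 91.18%.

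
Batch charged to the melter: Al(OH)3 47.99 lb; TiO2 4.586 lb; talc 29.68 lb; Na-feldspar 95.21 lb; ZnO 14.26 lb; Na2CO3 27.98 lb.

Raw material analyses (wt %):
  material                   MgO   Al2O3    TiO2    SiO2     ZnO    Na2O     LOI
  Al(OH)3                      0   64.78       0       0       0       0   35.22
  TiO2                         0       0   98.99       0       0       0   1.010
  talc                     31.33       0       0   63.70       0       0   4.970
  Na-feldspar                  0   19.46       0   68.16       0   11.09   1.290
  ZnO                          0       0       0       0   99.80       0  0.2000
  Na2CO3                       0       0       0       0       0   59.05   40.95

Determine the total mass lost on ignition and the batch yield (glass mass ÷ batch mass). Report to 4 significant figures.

Values along the way are shown with 4-significant-figure rounding as written — all arithmetic carries full float precision end to end. Exactly one rounding lands on every reported number. The derived quantities (the totals, six oxide percentages, net glass mass, LOI, the yield) are re-derived from the batch weights at 188.6 lb of glass at exact precision, as they appear in question or answer.
Per-material ignition loss:
  Al(OH)3: 47.99 × 0.3522 = 16.90 lb
  TiO2: 4.586 × 0.01010 = 0.04632 lb
  talc: 29.68 × 0.04970 = 1.475 lb
  Na-feldspar: 95.21 × 0.01290 = 1.228 lb
  ZnO: 14.26 × 0.002000 = 0.02852 lb
  Na2CO3: 27.98 × 0.4095 = 11.46 lb
Total LOI = 31.14 lb
Glass = batch − LOI = 219.7 − 31.14 = 188.6 lb

LOI loss = 31.14 lb; glass = 188.6 lb; yield = 85.83%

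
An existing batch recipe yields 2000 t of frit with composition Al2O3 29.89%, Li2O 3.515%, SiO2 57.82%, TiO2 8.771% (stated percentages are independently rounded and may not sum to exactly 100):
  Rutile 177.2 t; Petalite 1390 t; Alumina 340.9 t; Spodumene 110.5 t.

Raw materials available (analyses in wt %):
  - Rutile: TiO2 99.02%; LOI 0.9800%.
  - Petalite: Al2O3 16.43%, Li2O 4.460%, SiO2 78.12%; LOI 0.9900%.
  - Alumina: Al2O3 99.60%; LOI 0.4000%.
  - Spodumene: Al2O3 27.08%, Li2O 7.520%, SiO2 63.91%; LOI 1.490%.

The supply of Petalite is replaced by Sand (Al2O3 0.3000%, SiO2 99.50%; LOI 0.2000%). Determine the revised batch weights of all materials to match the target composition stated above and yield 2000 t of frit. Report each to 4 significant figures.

Revised batch per 2000 t frit:
  Rutile: 177.2 t
  Sand: 561.8 t
  Alumina: 344.3 t
  Spodumene: 934.8 t
Total batch = 2018 t; LOI loss = 18.17 t

Every computation runs at full precision in all steps. Mid-chain values appear with 4-significant-figure rounding when written out — exactly one rounding goes into every reported number; derived quantities are computed at full precision (net glass mass, ignition loss, the yield, totals, the four compositions) starting from the weights per 2000 t of glass exactly as shown in problem or answer.
The oxide mass targets at 2000 t frit:
  Al2O3: 29.89% × 2000 = 597.8 t
  Li2O: 3.515% × 2000 = 70.30 t
  SiO2: 57.82% × 2000 = 1156 t
  TiO2: 8.771% × 2000 = 175.4 t
Balance tally, oxide-wise, on the weights just shown, for the quoted basis mass (oxide sums agree with the targets modulo rounding of the values):
  Al2O3: 561.8·0.003000 + 344.3·0.9960 + 934.8·0.2708 = 597.8 t (target 597.8 t)
  Li2O: 934.8·0.07520 = 70.30 t (target 70.30 t)
  SiO2: 561.8·0.9950 + 934.8·0.6391 = 1156 t (target 1156 t)
  TiO2: 177.2·0.9902 = 175.5 t (target 175.4 t)
The glass-mass cross-check: the batch minus its LOI: 2000 t (summing oxide targets gives 2000 t; the stated basis being 2000 t — gaps are rounding artifacts).
Summing the batch: Σ batch = 2018 t; LOI removed, Σ of batch·LOI: 18.17 t; yield: glass divided by total = 99.10%.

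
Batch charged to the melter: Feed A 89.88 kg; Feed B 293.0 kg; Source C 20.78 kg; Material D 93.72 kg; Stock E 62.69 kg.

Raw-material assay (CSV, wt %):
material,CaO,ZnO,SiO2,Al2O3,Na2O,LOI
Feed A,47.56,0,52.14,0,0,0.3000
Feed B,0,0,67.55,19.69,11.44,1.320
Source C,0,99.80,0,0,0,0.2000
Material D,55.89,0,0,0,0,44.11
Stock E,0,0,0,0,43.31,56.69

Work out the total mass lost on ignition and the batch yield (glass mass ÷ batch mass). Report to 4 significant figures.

LOI loss = 81.06 kg; glass = 479.0 kg; yield = 85.53%

The working math holds exact precision in every operation. Values along the way appear rounded to 4 significant digits in the printout; exactly one rounding is applied to each reported result. The derived quantities, including ignition loss, yield, totals, net glass mass, the five compositions, are computed from the weighed amounts on 479.0 kg of glass at full float precision, as quoted within the problem or answer text.
Ignition loss by material:
  Feed A: 89.88 × 0.003000 = 0.2696 kg
  Feed B: 293.0 × 0.01320 = 3.868 kg
  Source C: 20.78 × 0.002000 = 0.04156 kg
  Material D: 93.72 × 0.4411 = 41.34 kg
  Stock E: 62.69 × 0.5669 = 35.54 kg
Total LOI = 81.06 kg
Glass = batch − LOI = 560.1 − 81.06 = 479.0 kg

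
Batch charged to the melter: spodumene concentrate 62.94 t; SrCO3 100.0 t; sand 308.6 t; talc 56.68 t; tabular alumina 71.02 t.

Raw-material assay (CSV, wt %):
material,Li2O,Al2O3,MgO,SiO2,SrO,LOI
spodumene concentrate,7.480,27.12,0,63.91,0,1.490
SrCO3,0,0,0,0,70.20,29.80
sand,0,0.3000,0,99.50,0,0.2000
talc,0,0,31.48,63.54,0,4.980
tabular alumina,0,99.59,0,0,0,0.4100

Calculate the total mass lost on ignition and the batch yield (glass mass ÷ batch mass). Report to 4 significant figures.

LOI loss = 34.47 t; glass = 564.8 t; yield = 94.25%

Values along the way are displayed with 4-significant-figure rounding in the working; all arithmetic keeps full float precision from start to finish. Exactly one rounding lands on each reported value — derived quantities (yield, the totals, LOI, five oxide percentages, glass mass) are carried at exact precision starting from the weights at 564.8 t of glass, as quoted within the question or the answer.
Loss on ignition, line by line:
  spodumene concentrate: 62.94 × 0.01490 = 0.9378 t
  SrCO3: 100.0 × 0.2980 = 29.80 t
  sand: 308.6 × 0.002000 = 0.6172 t
  talc: 56.68 × 0.04980 = 2.823 t
  tabular alumina: 71.02 × 0.004100 = 0.2912 t
Total LOI = 34.47 t
Glass = batch − LOI = 599.2 − 34.47 = 564.8 t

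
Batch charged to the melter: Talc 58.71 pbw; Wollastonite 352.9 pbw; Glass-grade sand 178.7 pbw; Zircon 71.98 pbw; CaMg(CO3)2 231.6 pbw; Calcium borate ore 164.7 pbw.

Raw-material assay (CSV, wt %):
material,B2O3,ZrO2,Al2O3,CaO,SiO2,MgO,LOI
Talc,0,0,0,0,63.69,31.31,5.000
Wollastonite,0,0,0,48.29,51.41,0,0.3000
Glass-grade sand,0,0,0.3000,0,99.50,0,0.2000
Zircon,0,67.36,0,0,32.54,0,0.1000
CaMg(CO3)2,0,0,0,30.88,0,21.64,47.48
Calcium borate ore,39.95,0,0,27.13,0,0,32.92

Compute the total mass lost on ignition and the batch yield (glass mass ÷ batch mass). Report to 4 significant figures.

LOI loss = 168.6 pbw; glass = 890.0 pbw; yield = 84.07%

The intermediate values are printed rounded to four significant digits in the working — the whole derivation holds exact precision through the solve; exactly one rounding lands on each reported value. All derived quantities are carried from the batch weights on 890.0 pbw of glass in full precision (six oxide percentages, the totals, LOI, the yield, net glass mass) exactly as printed in the question or the answer.
Loss on ignition, line by line:
  Talc: 58.71 × 0.05000 = 2.936 pbw
  Wollastonite: 352.9 × 0.003000 = 1.059 pbw
  Glass-grade sand: 178.7 × 0.002000 = 0.3574 pbw
  Zircon: 71.98 × 0.001000 = 0.07198 pbw
  CaMg(CO3)2: 231.6 × 0.4748 = 110.0 pbw
  Calcium borate ore: 164.7 × 0.3292 = 54.22 pbw
Total LOI = 168.6 pbw
Glass = batch − LOI = 1059 − 168.6 = 890.0 pbw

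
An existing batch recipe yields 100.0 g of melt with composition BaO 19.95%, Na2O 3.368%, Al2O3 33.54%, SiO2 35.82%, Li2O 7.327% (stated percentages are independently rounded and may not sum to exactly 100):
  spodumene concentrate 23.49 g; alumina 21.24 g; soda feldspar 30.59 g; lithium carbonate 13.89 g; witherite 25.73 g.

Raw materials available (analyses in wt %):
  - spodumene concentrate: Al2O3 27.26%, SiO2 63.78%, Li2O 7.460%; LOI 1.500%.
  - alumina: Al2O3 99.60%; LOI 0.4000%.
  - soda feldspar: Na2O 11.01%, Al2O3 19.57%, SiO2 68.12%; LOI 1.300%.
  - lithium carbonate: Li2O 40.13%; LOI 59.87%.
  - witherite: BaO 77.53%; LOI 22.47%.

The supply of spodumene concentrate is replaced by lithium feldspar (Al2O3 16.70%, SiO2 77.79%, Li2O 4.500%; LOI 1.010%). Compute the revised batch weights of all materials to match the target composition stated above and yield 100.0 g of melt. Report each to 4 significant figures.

Revised batch per 100.0 g melt:
  lithium feldspar: 19.26 g
  alumina: 24.43 g
  soda feldspar: 30.59 g
  lithium carbonate: 16.10 g
  witherite: 25.73 g
Total batch = 116.1 g; LOI loss = 16.11 g

The intermediate values are printed rounded off to 4 significant digits in the working — exact precision is maintained in all steps; every reported value includes exactly one rounding. Derived quantities (LOI, the totals, glass mass, the yield, the five compositions) are re-derived using the weight values at 100.0 g of glass in full float precision exactly as printed in either problem or answer.
Per-oxide target masses for 100.0 g melt:
  BaO: 19.95% × 100.0 = 19.95 g
  Na2O: 3.368% × 100.0 = 3.368 g
  Al2O3: 33.54% × 100.0 = 33.54 g
  SiO2: 35.82% × 100.0 = 35.82 g
  Li2O: 7.327% × 100.0 = 7.327 g
A balance pass over the oxides, per the reported batch figures, relative to the basis at hand (summed amounts equal target values given rounding of the digits):
  BaO: 25.73·0.7753 = 19.95 g (target 19.95 g)
  Na2O: 30.59·0.1101 = 3.368 g (target 3.368 g)
  Al2O3: 19.26·0.1670 + 24.43·0.9960 + 30.59·0.1957 = 33.54 g (target 33.54 g)
  SiO2: 19.26·0.7779 + 30.59·0.6812 = 35.82 g (target 35.82 g)
  Li2O: 19.26·0.04500 + 16.10·0.4013 = 7.328 g (target 7.327 g)
Glass-mass bookkeeping: the batch minus its LOI: 100.0 g (targets for the oxides total 100.0 g; with the basis standing at 100.0 g — differing by rounding only).
Total batch = Σ batch = 116.1 g; LOI removed, Σ of batch·LOI: 16.11 g; as yield: glass ÷ batch → 86.12%.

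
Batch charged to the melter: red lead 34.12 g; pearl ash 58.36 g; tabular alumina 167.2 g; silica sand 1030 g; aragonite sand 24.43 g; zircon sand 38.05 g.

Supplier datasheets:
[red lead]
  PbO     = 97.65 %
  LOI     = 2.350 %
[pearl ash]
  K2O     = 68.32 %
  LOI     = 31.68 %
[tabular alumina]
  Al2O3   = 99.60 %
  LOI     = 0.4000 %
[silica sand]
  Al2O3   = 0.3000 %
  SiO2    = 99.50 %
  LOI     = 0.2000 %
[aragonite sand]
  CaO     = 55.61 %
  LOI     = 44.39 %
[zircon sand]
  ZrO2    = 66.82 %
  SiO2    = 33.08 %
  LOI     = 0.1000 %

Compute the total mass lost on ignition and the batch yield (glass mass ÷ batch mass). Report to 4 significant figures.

The whole derivation keeps full precision throughout. Values along the way are displayed (rounded to four significant digits) within the worked lines. Exactly one rounding is applied to each reported value; all derived quantities are recomputed using the weight values per 1319 g of glass in exact precision (the totals, net glass mass, the six compositions, LOI, yield) as given in the question or the answer.
Material-by-material LOI:
  red lead: 34.12 × 0.02350 = 0.8018 g
  pearl ash: 58.36 × 0.3168 = 18.49 g
  tabular alumina: 167.2 × 0.004000 = 0.6688 g
  silica sand: 1030 × 0.002000 = 2.060 g
  aragonite sand: 24.43 × 0.4439 = 10.84 g
  zircon sand: 38.05 × 0.001000 = 0.03805 g
Total LOI = 32.90 g
Glass = batch − LOI = 1352 − 32.90 = 1319 g

LOI loss = 32.90 g; glass = 1319 g; yield = 97.57%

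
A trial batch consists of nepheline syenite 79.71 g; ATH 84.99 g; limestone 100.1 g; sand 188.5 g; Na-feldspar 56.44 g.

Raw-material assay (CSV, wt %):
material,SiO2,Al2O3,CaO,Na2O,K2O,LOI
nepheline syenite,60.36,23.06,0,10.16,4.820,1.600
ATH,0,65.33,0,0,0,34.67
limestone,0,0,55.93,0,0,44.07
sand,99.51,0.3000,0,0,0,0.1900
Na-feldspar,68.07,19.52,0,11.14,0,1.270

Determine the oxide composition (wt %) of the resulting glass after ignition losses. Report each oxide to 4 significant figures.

Glass mass = 433.8 g (batch 509.7 − LOI 75.93).
Composition: SiO2 63.19%, Al2O3 19.71%, CaO 12.91%, Na2O 3.316%, K2O 0.8856%

The whole derivation carries full precision all the way through; the intermediate values are printed rounded to 4 significant figures as written; each reported figure is rounded once only. The derived quantities, which include net glass mass, the yield, ignition loss, five oxide percentages, totals, are computed at exact precision, as written in either problem or answer, from the batch weights for 433.8 g of glass.
Oxide-by-oxide delivered mass:
  SiO2: 79.71·0.6036 + 188.5·0.9951 + 56.44·0.6807 = 274.1 g
  Al2O3: 79.71·0.2306 + 84.99·0.6533 + 188.5·0.003000 + 56.44·0.1952 = 85.49 g
  CaO: 100.1·0.5593 = 55.99 g
  Na2O: 79.71·0.1016 + 56.44·0.1114 = 14.39 g
  K2O: 79.71·0.04820 = 3.842 g
LOI: 79.71·0.01600 + 84.99·0.3467 + 100.1·0.4407 + 188.5·0.001900 + 56.44·0.01270 = 75.93 g
batch − LOI leaves glass = 509.7 − 75.93 = 433.8 g (= Σ oxide masses)
percent share: oxide ÷ glass, ×100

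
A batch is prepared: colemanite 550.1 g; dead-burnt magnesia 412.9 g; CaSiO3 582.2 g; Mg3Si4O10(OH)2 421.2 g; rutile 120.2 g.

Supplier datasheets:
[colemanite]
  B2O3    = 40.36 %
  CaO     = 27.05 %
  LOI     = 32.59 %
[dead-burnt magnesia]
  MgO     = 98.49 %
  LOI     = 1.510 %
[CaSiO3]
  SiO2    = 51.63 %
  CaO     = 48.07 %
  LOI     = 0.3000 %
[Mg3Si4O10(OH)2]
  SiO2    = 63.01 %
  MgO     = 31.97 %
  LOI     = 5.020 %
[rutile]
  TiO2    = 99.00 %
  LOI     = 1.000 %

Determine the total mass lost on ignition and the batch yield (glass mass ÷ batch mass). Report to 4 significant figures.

LOI loss = 209.6 g; glass = 1877 g; yield = 89.95%

The working math runs at exact precision at all times; mid-chain values appear rounded off to 4 significant figures in the printout. A single rounding completes every reported figure. The derived quantities, which include totals, yield, net glass mass, five oxide percentages, LOI, are carried in full precision, as given in either problem or answer, from the weighed amounts on 1877 g of glass.
Each material's LOI contribution:
  colemanite: 550.1 × 0.3259 = 179.3 g
  dead-burnt magnesia: 412.9 × 0.01510 = 6.235 g
  CaSiO3: 582.2 × 0.003000 = 1.747 g
  Mg3Si4O10(OH)2: 421.2 × 0.05020 = 21.14 g
  rutile: 120.2 × 0.01000 = 1.202 g
Total LOI = 209.6 g
Glass = batch − LOI = 2087 − 209.6 = 1877 g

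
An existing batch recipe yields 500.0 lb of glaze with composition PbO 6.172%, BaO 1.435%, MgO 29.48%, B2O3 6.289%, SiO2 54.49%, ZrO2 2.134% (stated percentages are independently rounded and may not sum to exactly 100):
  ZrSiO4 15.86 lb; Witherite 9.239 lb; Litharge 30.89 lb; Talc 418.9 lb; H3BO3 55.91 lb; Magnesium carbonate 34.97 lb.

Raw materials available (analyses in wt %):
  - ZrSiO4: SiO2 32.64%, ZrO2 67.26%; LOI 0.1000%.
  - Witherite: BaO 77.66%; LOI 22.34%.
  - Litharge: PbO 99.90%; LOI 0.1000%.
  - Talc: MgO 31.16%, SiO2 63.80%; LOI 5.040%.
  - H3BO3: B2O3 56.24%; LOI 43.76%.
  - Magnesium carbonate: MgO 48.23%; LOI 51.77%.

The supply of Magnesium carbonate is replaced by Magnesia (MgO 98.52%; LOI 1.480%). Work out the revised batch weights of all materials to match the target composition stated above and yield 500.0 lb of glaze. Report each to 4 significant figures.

Revised batch per 500.0 lb glaze:
  ZrSiO4: 15.86 lb
  Witherite: 9.239 lb
  Litharge: 30.89 lb
  Talc: 418.9 lb
  H3BO3: 55.91 lb
  Magnesia: 17.12 lb
Total batch = 547.9 lb; LOI loss = 47.94 lb

The working math keeps full float precision from first step to last. Mid-chain values are displayed rounded off to 4 significant figures between the steps; each reported number undergoes a single rounding; all derived quantities (net glass mass, ignition loss, the six compositions, the totals, the yield) are rebuilt at full float precision using the weight values at 500.0 lb of glass, as quoted within question or answer.
The oxide mass targets at 500.0 lb glaze:
  PbO: 6.172% × 500.0 = 30.86 lb
  BaO: 1.435% × 500.0 = 7.175 lb
  MgO: 29.48% × 500.0 = 147.4 lb
  B2O3: 6.289% × 500.0 = 31.44 lb
  SiO2: 54.49% × 500.0 = 272.4 lb
  ZrO2: 2.134% × 500.0 = 10.67 lb
Checking each oxide sum on the weights just shown, on the stated basis (delivered sums recover each target given rounding of the digits):
  PbO: 30.89·0.9990 = 30.86 lb (target 30.86 lb)
  BaO: 9.239·0.7766 = 7.175 lb (target 7.175 lb)
  MgO: 418.9·0.3116 + 17.12·0.9852 = 147.4 lb (target 147.4 lb)
  B2O3: 55.91·0.5624 = 31.44 lb (target 31.44 lb)
  SiO2: 15.86·0.3264 + 418.9·0.6380 = 272.4 lb (target 272.4 lb)
  ZrO2: 15.86·0.6726 = 10.67 lb (target 10.67 lb)
Glass mass check: total batch − LOI = 500.0 lb (oxide target masses add up to 500.0 lb; with the basis standing at 500.0 lb — differing by rounding only).
Batch grand total — Σ batch = 547.9 lb; the LOI term Σ batch·LOI equals 47.94 lb; glass ÷ batch gives a yield of 91.25%.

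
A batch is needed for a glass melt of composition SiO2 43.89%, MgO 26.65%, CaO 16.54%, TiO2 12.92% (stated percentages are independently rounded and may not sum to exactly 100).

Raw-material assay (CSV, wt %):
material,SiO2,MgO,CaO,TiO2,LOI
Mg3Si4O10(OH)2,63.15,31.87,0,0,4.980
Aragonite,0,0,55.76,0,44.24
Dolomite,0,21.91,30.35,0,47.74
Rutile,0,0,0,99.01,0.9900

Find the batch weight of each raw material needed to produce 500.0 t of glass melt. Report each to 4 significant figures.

Batch per 500.0 t glass melt:
  Mg3Si4O10(OH)2: 347.5 t
  Aragonite: 92.42 t
  Dolomite: 102.7 t
  Rutile: 65.25 t
Total batch = 607.9 t; LOI loss = 107.9 t; yield = 82.25%

All internal work holds exact precision at each step. Working values are displayed (rounded to 4 significant digits) between the steps — each reported result undergoes a single rounding; derived quantities are recomputed starting from the weights per 500.0 t of glass in exact precision (LOI, the four compositions, totals, yield, glass mass) as written in either problem or answer.
Target oxide masses per 500.0 t glass melt:
  SiO2: 43.89% × 500.0 = 219.4 t
  MgO: 26.65% × 500.0 = 133.2 t
  CaO: 16.54% × 500.0 = 82.70 t
  TiO2: 12.92% × 500.0 = 64.60 t
Sums-versus-targets review using the reported weights, on the stated basis (every target is met by its sum exact up to rounding of places):
  SiO2: 347.5·0.6315 = 219.4 t (target 219.4 t)
  MgO: 347.5·0.3187 + 102.7·0.2191 = 133.2 t (target 133.2 t)
  CaO: 92.42·0.5576 + 102.7·0.3035 = 82.70 t (target 82.70 t)
  TiO2: 65.25·0.9901 = 64.60 t (target 64.60 t)
Consistency of the glass mass: batch total minus LOI = 500.0 t (summing oxide targets gives 500.0 t; against the stated basis, 500.0 t — gaps are rounding artifacts).
Batch grand total — Σ batch = 607.9 t; the LOI term Σ batch·LOI equals 107.9 t; yield, glass over the total, = 82.25%.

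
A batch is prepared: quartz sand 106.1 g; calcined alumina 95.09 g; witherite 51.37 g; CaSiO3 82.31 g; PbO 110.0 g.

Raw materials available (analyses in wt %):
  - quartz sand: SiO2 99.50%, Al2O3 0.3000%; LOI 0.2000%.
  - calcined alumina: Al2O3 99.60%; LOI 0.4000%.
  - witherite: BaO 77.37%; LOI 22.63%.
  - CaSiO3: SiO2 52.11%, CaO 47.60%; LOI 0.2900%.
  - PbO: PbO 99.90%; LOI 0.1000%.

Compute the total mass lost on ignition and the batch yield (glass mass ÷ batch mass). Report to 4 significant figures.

LOI loss = 12.57 g; glass = 432.3 g; yield = 97.18%

The whole derivation holds full float precision all the way through — values along the way are displayed rounded off to 4 significant digits across the worked steps. Each reported number takes exactly one rounding — derived quantities, which include the totals, the five compositions, ignition loss, the yield, glass mass, are computed in full precision, exactly as shown in the problem or the answer, from the weighed amounts at 432.3 g of glass.
Loss on ignition, line by line:
  quartz sand: 106.1 × 0.002000 = 0.2122 g
  calcined alumina: 95.09 × 0.004000 = 0.3804 g
  witherite: 51.37 × 0.2263 = 11.63 g
  CaSiO3: 82.31 × 0.002900 = 0.2387 g
  PbO: 110.0 × 0.001000 = 0.1100 g
Total LOI = 12.57 g
Glass = batch − LOI = 444.9 − 12.57 = 432.3 g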